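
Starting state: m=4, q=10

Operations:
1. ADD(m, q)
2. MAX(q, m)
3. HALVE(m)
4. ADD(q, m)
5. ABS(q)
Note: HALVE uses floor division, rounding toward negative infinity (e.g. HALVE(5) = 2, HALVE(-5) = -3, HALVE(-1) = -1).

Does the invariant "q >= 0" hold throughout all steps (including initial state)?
Yes

The invariant holds at every step.

State at each step:
Initial: m=4, q=10
After step 1: m=14, q=10
After step 2: m=14, q=14
After step 3: m=7, q=14
After step 4: m=7, q=21
After step 5: m=7, q=21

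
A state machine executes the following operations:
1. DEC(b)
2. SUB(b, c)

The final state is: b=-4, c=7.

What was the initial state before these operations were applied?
b=4, c=7

Working backwards:
Final state: b=-4, c=7
Before step 2 (SUB(b, c)): b=3, c=7
Before step 1 (DEC(b)): b=4, c=7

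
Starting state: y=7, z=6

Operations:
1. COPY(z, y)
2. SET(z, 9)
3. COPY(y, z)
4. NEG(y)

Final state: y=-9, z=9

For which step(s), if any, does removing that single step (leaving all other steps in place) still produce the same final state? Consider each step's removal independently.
Step(s) 1

Testing removal of each single step:
Without step 1: final = y=-9, z=9 (same)
Without step 2: final = y=-7, z=7 (different)
Without step 3: final = y=-7, z=9 (different)
Without step 4: final = y=9, z=9 (different)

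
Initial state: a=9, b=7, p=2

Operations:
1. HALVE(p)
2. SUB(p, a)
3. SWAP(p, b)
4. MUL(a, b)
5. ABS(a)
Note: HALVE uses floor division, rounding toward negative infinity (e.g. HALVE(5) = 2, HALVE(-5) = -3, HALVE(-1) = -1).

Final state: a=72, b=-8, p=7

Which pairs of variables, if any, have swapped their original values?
None

Comparing initial and final values:
p: 2 → 7
b: 7 → -8
a: 9 → 72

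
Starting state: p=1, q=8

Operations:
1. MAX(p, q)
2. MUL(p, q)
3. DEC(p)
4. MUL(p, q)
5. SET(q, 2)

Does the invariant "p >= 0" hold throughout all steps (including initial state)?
Yes

The invariant holds at every step.

State at each step:
Initial: p=1, q=8
After step 1: p=8, q=8
After step 2: p=64, q=8
After step 3: p=63, q=8
After step 4: p=504, q=8
After step 5: p=504, q=2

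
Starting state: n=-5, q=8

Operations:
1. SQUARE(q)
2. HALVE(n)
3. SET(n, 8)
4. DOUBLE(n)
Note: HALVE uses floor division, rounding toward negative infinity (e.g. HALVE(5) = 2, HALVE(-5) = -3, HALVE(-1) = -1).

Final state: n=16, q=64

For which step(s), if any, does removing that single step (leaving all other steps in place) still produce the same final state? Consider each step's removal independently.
Step(s) 2

Testing removal of each single step:
Without step 1: final = n=16, q=8 (different)
Without step 2: final = n=16, q=64 (same)
Without step 3: final = n=-6, q=64 (different)
Without step 4: final = n=8, q=64 (different)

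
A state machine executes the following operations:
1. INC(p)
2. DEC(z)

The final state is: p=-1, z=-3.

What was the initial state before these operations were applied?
p=-2, z=-2

Working backwards:
Final state: p=-1, z=-3
Before step 2 (DEC(z)): p=-1, z=-2
Before step 1 (INC(p)): p=-2, z=-2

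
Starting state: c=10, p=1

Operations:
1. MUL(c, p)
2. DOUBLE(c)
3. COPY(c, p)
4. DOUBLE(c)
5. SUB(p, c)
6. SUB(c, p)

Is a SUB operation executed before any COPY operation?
No

First SUB: step 5
First COPY: step 3
Since 5 > 3, COPY comes first.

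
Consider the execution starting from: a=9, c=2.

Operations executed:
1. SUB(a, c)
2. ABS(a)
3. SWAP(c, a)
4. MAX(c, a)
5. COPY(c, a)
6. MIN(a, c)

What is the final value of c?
c = 2

Tracing execution:
Step 1: SUB(a, c) → c = 2
Step 2: ABS(a) → c = 2
Step 3: SWAP(c, a) → c = 7
Step 4: MAX(c, a) → c = 7
Step 5: COPY(c, a) → c = 2
Step 6: MIN(a, c) → c = 2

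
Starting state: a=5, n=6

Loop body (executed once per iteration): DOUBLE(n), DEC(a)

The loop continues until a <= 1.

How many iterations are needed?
4

Tracing iterations:
Initial: a=5, n=6
After iteration 1: a=4, n=12
After iteration 2: a=3, n=24
After iteration 3: a=2, n=48
After iteration 4: a=1, n=96
a <= 1 now holds, so the loop exits after 4 iterations.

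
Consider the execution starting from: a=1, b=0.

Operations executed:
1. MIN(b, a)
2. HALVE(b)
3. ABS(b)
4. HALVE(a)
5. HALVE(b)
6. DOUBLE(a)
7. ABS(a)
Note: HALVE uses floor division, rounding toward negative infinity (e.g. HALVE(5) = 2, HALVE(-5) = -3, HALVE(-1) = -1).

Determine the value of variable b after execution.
b = 0

Tracing execution:
Step 1: MIN(b, a) → b = 0
Step 2: HALVE(b) → b = 0
Step 3: ABS(b) → b = 0
Step 4: HALVE(a) → b = 0
Step 5: HALVE(b) → b = 0
Step 6: DOUBLE(a) → b = 0
Step 7: ABS(a) → b = 0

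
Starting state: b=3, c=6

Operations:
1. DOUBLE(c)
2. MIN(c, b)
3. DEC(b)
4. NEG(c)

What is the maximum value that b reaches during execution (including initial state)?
3

Values of b at each step:
Initial: b = 3 ← maximum
After step 1: b = 3
After step 2: b = 3
After step 3: b = 2
After step 4: b = 2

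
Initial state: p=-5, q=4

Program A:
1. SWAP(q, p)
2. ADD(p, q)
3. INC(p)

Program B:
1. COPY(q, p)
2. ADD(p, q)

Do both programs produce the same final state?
No

Program A final state: p=0, q=-5
Program B final state: p=-10, q=-5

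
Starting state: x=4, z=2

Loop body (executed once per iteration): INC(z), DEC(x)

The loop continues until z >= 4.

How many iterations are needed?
2

Tracing iterations:
Initial: x=4, z=2
After iteration 1: x=3, z=3
After iteration 2: x=2, z=4
z >= 4 now holds, so the loop exits after 2 iterations.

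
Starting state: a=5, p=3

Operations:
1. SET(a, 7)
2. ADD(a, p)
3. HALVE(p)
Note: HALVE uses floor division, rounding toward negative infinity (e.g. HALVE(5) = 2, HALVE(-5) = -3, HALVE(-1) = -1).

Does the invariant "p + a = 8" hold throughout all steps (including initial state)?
No, violated after step 1

The invariant is violated after step 1.

State at each step:
Initial: a=5, p=3
After step 1: a=7, p=3
After step 2: a=10, p=3
After step 3: a=10, p=1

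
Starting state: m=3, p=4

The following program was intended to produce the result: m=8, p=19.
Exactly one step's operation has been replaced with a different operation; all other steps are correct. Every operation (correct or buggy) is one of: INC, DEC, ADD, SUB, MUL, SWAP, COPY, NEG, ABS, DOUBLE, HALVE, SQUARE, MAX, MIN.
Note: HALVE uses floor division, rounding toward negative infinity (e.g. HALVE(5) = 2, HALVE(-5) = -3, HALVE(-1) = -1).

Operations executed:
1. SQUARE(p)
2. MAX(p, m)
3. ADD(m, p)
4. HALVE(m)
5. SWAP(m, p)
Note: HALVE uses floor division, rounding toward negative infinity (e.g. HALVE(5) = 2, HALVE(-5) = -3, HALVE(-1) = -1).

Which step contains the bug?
Step 4

Trace with buggy code:
Initial: m=3, p=4
After step 1: m=3, p=16
After step 2: m=3, p=16
After step 3: m=19, p=16
After step 4: m=9, p=16
After step 5: m=16, p=9
Actual final m=16, p=9 ≠ expected m=8, p=19.
Step 4 is the only position where a single-operation replacement can produce the expected result.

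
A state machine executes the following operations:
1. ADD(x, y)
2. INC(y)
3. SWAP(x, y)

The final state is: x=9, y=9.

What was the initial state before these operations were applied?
x=1, y=8

Working backwards:
Final state: x=9, y=9
Before step 3 (SWAP(x, y)): x=9, y=9
Before step 2 (INC(y)): x=9, y=8
Before step 1 (ADD(x, y)): x=1, y=8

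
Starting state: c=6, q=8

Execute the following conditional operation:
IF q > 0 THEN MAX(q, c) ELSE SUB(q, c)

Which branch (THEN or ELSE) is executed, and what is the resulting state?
Branch: THEN, Final state: c=6, q=8

Evaluating condition: q > 0
q = 8
Condition is True, so THEN branch executes
After MAX(q, c): c=6, q=8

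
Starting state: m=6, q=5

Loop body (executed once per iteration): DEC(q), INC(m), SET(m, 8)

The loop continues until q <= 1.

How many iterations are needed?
4

Tracing iterations:
Initial: m=6, q=5
After iteration 1: m=8, q=4
After iteration 2: m=8, q=3
After iteration 3: m=8, q=2
After iteration 4: m=8, q=1
q <= 1 now holds, so the loop exits after 4 iterations.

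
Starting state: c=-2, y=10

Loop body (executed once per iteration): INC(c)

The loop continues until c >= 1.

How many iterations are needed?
3

Tracing iterations:
Initial: c=-2, y=10
After iteration 1: c=-1, y=10
After iteration 2: c=0, y=10
After iteration 3: c=1, y=10
c >= 1 now holds, so the loop exits after 3 iterations.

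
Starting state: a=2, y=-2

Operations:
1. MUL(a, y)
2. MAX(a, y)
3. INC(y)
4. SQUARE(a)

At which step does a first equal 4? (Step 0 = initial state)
Step 4

Tracing a:
Initial: a = 2
After step 1: a = -4
After step 2: a = -2
After step 3: a = -2
After step 4: a = 4 ← first occurrence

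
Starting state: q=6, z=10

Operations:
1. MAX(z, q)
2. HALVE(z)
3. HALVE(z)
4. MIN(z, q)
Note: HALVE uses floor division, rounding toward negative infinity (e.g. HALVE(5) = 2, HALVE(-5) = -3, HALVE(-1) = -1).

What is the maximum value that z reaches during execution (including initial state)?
10

Values of z at each step:
Initial: z = 10 ← maximum
After step 1: z = 10
After step 2: z = 5
After step 3: z = 2
After step 4: z = 2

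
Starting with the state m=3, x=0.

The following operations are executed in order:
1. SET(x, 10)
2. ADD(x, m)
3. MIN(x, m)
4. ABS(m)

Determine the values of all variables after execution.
{m: 3, x: 3}

Step-by-step execution:
Initial: m=3, x=0
After step 1 (SET(x, 10)): m=3, x=10
After step 2 (ADD(x, m)): m=3, x=13
After step 3 (MIN(x, m)): m=3, x=3
After step 4 (ABS(m)): m=3, x=3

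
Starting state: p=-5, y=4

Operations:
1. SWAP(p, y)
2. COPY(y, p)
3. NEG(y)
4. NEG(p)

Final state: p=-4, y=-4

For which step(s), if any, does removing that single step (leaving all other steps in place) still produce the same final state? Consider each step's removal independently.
None - removing any single step changes the final result

Testing removal of each single step:
Without step 1: final = p=5, y=5 (different)
Without step 2: final = p=-4, y=5 (different)
Without step 3: final = p=-4, y=4 (different)
Without step 4: final = p=4, y=-4 (different)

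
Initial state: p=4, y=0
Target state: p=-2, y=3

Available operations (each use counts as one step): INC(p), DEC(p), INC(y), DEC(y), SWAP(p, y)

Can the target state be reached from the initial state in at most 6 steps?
Yes

Path (4 steps): DEC(p) → DEC(y) → DEC(y) → SWAP(p, y)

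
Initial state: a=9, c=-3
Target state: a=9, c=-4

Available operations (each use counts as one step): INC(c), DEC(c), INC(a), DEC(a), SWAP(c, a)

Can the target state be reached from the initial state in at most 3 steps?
Yes

Path (1 step): DEC(c)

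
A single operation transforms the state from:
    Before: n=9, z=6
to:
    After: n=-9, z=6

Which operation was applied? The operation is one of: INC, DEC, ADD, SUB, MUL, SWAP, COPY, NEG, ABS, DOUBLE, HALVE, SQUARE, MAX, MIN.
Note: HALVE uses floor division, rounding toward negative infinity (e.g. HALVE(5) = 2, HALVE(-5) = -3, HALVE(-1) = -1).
NEG(n)

Analyzing the change:
Before: n=9, z=6
After: n=-9, z=6
Variable n changed from 9 to -9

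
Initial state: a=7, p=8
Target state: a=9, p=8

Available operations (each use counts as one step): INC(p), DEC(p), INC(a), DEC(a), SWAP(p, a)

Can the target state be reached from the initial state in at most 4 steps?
Yes

Path (2 steps): INC(a) → INC(a)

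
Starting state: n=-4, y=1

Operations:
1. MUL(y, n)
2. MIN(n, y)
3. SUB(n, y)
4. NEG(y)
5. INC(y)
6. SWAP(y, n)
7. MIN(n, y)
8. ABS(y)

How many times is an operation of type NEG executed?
1

Counting NEG operations:
Step 4: NEG(y) ← NEG
Total: 1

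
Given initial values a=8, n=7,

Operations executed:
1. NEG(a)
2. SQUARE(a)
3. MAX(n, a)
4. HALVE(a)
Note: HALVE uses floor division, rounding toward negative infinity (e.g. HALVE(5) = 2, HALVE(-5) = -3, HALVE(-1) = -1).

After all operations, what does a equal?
a = 32

Tracing execution:
Step 1: NEG(a) → a = -8
Step 2: SQUARE(a) → a = 64
Step 3: MAX(n, a) → a = 64
Step 4: HALVE(a) → a = 32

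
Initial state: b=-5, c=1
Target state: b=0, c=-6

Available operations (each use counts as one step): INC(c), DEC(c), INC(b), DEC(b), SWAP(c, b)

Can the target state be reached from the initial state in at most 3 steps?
Yes

Path (3 steps): DEC(c) → DEC(b) → SWAP(c, b)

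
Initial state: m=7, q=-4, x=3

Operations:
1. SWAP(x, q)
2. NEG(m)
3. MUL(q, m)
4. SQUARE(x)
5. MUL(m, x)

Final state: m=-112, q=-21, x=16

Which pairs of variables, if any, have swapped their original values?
None

Comparing initial and final values:
m: 7 → -112
q: -4 → -21
x: 3 → 16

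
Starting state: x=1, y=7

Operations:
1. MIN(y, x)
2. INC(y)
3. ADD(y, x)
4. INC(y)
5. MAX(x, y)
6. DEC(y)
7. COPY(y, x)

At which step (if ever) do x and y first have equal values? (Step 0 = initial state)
Step 1

x and y first become equal after step 1.

Comparing values at each step:
Initial: x=1, y=7
After step 1: x=1, y=1 ← equal!
After step 2: x=1, y=2
After step 3: x=1, y=3
After step 4: x=1, y=4
After step 5: x=4, y=4 ← equal!
After step 6: x=4, y=3
After step 7: x=4, y=4 ← equal!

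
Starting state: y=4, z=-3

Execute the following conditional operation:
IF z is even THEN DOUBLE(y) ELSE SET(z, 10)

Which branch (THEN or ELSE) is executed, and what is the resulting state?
Branch: ELSE, Final state: y=4, z=10

Evaluating condition: z is even
Condition is False, so ELSE branch executes
After SET(z, 10): y=4, z=10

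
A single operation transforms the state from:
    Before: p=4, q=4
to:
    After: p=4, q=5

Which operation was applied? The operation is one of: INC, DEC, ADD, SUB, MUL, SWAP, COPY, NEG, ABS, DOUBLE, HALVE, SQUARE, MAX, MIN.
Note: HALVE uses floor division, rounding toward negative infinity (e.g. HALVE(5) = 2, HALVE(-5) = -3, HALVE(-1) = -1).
INC(q)

Analyzing the change:
Before: p=4, q=4
After: p=4, q=5
Variable q changed from 4 to 5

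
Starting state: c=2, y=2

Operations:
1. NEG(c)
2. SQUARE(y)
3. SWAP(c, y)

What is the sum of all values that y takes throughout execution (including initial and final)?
6

Values of y at each step:
Initial: y = 2
After step 1: y = 2
After step 2: y = 4
After step 3: y = -2
Sum = 2 + 2 + 4 + -2 = 6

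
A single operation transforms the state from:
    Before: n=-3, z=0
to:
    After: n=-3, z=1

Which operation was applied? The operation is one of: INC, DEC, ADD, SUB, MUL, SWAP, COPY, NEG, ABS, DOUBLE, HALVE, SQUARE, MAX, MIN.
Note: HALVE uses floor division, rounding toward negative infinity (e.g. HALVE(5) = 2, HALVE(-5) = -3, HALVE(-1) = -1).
INC(z)

Analyzing the change:
Before: n=-3, z=0
After: n=-3, z=1
Variable z changed from 0 to 1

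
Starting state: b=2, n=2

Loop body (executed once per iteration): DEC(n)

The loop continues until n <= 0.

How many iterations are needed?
2

Tracing iterations:
Initial: b=2, n=2
After iteration 1: b=2, n=1
After iteration 2: b=2, n=0
n <= 0 now holds, so the loop exits after 2 iterations.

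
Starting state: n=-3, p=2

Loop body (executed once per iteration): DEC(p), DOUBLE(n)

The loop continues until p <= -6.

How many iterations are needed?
8

Tracing iterations:
Initial: n=-3, p=2
After iteration 1: n=-6, p=1
After iteration 2: n=-12, p=0
After iteration 3: n=-24, p=-1
After iteration 4: n=-48, p=-2
After iteration 5: n=-96, p=-3
After iteration 6: n=-192, p=-4
After iteration 7: n=-384, p=-5
After iteration 8: n=-768, p=-6
p <= -6 now holds, so the loop exits after 8 iterations.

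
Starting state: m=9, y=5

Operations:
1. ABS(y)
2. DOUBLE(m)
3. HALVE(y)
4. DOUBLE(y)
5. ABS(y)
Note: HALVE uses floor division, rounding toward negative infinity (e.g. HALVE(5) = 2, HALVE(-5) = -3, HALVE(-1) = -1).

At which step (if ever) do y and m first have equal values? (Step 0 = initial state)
Never

y and m never become equal during execution.

Comparing values at each step:
Initial: y=5, m=9
After step 1: y=5, m=9
After step 2: y=5, m=18
After step 3: y=2, m=18
After step 4: y=4, m=18
After step 5: y=4, m=18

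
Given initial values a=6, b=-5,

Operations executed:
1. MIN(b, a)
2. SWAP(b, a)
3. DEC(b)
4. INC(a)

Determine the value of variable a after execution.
a = -4

Tracing execution:
Step 1: MIN(b, a) → a = 6
Step 2: SWAP(b, a) → a = -5
Step 3: DEC(b) → a = -5
Step 4: INC(a) → a = -4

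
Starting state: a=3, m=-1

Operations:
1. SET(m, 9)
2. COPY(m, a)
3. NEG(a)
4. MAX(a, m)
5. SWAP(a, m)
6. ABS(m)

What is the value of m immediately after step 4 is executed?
m = 3

Tracing m through execution:
Initial: m = -1
After step 1 (SET(m, 9)): m = 9
After step 2 (COPY(m, a)): m = 3
After step 3 (NEG(a)): m = 3
After step 4 (MAX(a, m)): m = 3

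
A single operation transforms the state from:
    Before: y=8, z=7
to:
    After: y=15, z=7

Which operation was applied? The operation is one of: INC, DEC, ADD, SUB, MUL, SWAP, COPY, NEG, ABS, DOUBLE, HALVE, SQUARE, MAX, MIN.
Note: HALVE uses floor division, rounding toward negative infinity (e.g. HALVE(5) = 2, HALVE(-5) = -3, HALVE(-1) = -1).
ADD(y, z)

Analyzing the change:
Before: y=8, z=7
After: y=15, z=7
Variable y changed from 8 to 15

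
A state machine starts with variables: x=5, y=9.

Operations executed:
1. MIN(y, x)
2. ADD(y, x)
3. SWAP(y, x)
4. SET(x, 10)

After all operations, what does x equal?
x = 10

Tracing execution:
Step 1: MIN(y, x) → x = 5
Step 2: ADD(y, x) → x = 5
Step 3: SWAP(y, x) → x = 10
Step 4: SET(x, 10) → x = 10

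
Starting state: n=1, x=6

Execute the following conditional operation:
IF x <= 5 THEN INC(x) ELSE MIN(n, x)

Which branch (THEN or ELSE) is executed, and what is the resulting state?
Branch: ELSE, Final state: n=1, x=6

Evaluating condition: x <= 5
x = 6
Condition is False, so ELSE branch executes
After MIN(n, x): n=1, x=6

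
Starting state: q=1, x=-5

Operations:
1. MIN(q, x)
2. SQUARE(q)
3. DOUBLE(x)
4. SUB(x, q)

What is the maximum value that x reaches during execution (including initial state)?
-5

Values of x at each step:
Initial: x = -5 ← maximum
After step 1: x = -5
After step 2: x = -5
After step 3: x = -10
After step 4: x = -35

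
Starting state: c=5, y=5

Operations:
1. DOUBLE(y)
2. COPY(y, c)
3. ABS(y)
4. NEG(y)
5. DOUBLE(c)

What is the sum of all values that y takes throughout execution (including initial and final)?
15

Values of y at each step:
Initial: y = 5
After step 1: y = 10
After step 2: y = 5
After step 3: y = 5
After step 4: y = -5
After step 5: y = -5
Sum = 5 + 10 + 5 + 5 + -5 + -5 = 15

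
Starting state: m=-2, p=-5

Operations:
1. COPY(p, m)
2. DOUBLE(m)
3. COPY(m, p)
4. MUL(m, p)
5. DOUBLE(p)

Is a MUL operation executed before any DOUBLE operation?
No

First MUL: step 4
First DOUBLE: step 2
Since 4 > 2, DOUBLE comes first.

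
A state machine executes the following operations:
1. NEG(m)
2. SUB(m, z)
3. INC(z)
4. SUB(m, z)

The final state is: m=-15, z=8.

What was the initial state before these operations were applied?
m=0, z=7

Working backwards:
Final state: m=-15, z=8
Before step 4 (SUB(m, z)): m=-7, z=8
Before step 3 (INC(z)): m=-7, z=7
Before step 2 (SUB(m, z)): m=0, z=7
Before step 1 (NEG(m)): m=0, z=7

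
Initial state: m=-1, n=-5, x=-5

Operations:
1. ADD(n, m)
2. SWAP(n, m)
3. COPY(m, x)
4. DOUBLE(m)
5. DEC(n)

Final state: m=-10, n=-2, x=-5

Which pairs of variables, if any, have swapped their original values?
None

Comparing initial and final values:
n: -5 → -2
x: -5 → -5
m: -1 → -10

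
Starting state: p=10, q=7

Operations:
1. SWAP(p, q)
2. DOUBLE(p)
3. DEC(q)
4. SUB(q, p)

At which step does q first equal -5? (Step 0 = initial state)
Step 4

Tracing q:
Initial: q = 7
After step 1: q = 10
After step 2: q = 10
After step 3: q = 9
After step 4: q = -5 ← first occurrence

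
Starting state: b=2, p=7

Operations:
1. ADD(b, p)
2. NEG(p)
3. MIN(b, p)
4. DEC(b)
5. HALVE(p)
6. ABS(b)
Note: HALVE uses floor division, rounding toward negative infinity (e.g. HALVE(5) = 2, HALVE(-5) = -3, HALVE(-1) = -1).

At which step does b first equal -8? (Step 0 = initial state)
Step 4

Tracing b:
Initial: b = 2
After step 1: b = 9
After step 2: b = 9
After step 3: b = -7
After step 4: b = -8 ← first occurrence
After step 5: b = -8
After step 6: b = 8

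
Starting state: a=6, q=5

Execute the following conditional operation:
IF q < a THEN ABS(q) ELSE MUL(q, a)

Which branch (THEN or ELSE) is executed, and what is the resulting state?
Branch: THEN, Final state: a=6, q=5

Evaluating condition: q < a
q = 5, a = 6
Condition is True, so THEN branch executes
After ABS(q): a=6, q=5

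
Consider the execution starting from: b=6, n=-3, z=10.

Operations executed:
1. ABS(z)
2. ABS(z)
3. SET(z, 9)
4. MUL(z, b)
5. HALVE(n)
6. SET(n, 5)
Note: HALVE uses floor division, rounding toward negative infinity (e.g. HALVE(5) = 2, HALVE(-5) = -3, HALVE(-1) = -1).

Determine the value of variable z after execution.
z = 54

Tracing execution:
Step 1: ABS(z) → z = 10
Step 2: ABS(z) → z = 10
Step 3: SET(z, 9) → z = 9
Step 4: MUL(z, b) → z = 54
Step 5: HALVE(n) → z = 54
Step 6: SET(n, 5) → z = 54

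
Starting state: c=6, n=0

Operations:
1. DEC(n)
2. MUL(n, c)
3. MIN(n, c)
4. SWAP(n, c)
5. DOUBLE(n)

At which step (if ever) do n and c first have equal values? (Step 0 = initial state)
Never

n and c never become equal during execution.

Comparing values at each step:
Initial: n=0, c=6
After step 1: n=-1, c=6
After step 2: n=-6, c=6
After step 3: n=-6, c=6
After step 4: n=6, c=-6
After step 5: n=12, c=-6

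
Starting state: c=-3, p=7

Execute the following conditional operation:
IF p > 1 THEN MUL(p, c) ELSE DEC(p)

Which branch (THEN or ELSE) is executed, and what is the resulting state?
Branch: THEN, Final state: c=-3, p=-21

Evaluating condition: p > 1
p = 7
Condition is True, so THEN branch executes
After MUL(p, c): c=-3, p=-21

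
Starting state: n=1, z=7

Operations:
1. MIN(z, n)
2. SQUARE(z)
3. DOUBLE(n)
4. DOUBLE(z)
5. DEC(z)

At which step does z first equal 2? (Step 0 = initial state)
Step 4

Tracing z:
Initial: z = 7
After step 1: z = 1
After step 2: z = 1
After step 3: z = 1
After step 4: z = 2 ← first occurrence
After step 5: z = 1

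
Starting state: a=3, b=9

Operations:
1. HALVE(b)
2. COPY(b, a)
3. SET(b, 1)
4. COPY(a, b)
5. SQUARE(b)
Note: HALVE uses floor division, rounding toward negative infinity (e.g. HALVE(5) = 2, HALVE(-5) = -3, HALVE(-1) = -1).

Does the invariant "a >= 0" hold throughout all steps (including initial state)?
Yes

The invariant holds at every step.

State at each step:
Initial: a=3, b=9
After step 1: a=3, b=4
After step 2: a=3, b=3
After step 3: a=3, b=1
After step 4: a=1, b=1
After step 5: a=1, b=1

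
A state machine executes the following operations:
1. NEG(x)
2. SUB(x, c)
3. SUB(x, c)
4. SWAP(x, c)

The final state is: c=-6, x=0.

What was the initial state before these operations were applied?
c=0, x=6

Working backwards:
Final state: c=-6, x=0
Before step 4 (SWAP(x, c)): c=0, x=-6
Before step 3 (SUB(x, c)): c=0, x=-6
Before step 2 (SUB(x, c)): c=0, x=-6
Before step 1 (NEG(x)): c=0, x=6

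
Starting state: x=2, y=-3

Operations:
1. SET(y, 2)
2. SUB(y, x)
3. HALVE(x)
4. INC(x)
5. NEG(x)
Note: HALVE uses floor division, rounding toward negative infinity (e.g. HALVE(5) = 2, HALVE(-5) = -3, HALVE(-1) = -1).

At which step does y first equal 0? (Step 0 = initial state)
Step 2

Tracing y:
Initial: y = -3
After step 1: y = 2
After step 2: y = 0 ← first occurrence
After step 3: y = 0
After step 4: y = 0
After step 5: y = 0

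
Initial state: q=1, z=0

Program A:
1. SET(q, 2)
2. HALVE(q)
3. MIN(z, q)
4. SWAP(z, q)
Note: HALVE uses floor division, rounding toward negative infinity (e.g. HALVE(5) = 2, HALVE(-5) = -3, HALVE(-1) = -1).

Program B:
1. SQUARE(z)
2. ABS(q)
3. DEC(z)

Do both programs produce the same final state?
No

Program A final state: q=0, z=1
Program B final state: q=1, z=-1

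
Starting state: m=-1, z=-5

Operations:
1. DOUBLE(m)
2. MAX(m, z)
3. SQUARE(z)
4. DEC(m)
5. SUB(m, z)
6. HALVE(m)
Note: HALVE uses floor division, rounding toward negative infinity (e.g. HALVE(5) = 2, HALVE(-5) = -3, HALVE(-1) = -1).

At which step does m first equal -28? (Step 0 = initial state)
Step 5

Tracing m:
Initial: m = -1
After step 1: m = -2
After step 2: m = -2
After step 3: m = -2
After step 4: m = -3
After step 5: m = -28 ← first occurrence
After step 6: m = -14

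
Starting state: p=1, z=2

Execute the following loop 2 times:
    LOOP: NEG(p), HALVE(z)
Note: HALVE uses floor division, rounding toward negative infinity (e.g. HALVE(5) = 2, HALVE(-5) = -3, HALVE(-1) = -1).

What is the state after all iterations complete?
p=1, z=0

Iteration trace:
Start: p=1, z=2
After iteration 1: p=-1, z=1
After iteration 2: p=1, z=0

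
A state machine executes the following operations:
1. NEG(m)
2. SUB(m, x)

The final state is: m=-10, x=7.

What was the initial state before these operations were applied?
m=3, x=7

Working backwards:
Final state: m=-10, x=7
Before step 2 (SUB(m, x)): m=-3, x=7
Before step 1 (NEG(m)): m=3, x=7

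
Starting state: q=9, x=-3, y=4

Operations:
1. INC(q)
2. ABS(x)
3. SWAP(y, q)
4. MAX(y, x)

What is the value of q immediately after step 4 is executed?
q = 4

Tracing q through execution:
Initial: q = 9
After step 1 (INC(q)): q = 10
After step 2 (ABS(x)): q = 10
After step 3 (SWAP(y, q)): q = 4
After step 4 (MAX(y, x)): q = 4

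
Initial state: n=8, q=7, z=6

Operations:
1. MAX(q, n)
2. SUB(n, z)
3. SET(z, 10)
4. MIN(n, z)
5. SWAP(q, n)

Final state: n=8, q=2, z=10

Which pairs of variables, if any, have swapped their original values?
None

Comparing initial and final values:
q: 7 → 2
n: 8 → 8
z: 6 → 10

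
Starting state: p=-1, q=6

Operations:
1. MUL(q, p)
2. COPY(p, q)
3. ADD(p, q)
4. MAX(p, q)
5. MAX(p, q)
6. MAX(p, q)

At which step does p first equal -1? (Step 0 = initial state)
Step 0

Tracing p:
Initial: p = -1 ← first occurrence
After step 1: p = -1
After step 2: p = -6
After step 3: p = -12
After step 4: p = -6
After step 5: p = -6
After step 6: p = -6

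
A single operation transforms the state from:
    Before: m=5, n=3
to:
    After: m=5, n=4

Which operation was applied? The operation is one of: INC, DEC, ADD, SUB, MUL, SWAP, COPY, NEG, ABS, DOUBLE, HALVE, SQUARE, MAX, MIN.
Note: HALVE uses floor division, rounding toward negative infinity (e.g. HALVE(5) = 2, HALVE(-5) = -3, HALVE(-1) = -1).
INC(n)

Analyzing the change:
Before: m=5, n=3
After: m=5, n=4
Variable n changed from 3 to 4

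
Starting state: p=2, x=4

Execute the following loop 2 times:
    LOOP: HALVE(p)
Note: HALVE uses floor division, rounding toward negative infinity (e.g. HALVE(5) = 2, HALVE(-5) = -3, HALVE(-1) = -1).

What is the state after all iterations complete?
p=0, x=4

Iteration trace:
Start: p=2, x=4
After iteration 1: p=1, x=4
After iteration 2: p=0, x=4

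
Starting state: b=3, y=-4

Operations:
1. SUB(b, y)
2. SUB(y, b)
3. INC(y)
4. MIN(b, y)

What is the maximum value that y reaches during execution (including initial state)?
-4

Values of y at each step:
Initial: y = -4 ← maximum
After step 1: y = -4
After step 2: y = -11
After step 3: y = -10
After step 4: y = -10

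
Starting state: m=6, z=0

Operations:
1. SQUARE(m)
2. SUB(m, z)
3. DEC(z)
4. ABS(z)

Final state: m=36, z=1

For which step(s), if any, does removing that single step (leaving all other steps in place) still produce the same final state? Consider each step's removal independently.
Step(s) 2

Testing removal of each single step:
Without step 1: final = m=6, z=1 (different)
Without step 2: final = m=36, z=1 (same)
Without step 3: final = m=36, z=0 (different)
Without step 4: final = m=36, z=-1 (different)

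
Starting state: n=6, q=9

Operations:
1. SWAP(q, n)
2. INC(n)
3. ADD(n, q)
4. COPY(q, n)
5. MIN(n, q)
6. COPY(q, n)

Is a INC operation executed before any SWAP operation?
No

First INC: step 2
First SWAP: step 1
Since 2 > 1, SWAP comes first.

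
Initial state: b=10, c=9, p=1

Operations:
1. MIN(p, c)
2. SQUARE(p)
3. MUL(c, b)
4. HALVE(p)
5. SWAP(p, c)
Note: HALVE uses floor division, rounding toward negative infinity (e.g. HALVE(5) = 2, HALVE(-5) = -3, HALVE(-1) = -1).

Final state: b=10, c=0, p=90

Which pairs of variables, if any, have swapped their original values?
None

Comparing initial and final values:
p: 1 → 90
c: 9 → 0
b: 10 → 10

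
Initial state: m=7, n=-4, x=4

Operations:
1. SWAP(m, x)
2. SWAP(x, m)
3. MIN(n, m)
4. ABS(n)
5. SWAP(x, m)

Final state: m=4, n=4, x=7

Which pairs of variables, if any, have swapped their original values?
(x, m)

Comparing initial and final values:
n: -4 → 4
x: 4 → 7
m: 7 → 4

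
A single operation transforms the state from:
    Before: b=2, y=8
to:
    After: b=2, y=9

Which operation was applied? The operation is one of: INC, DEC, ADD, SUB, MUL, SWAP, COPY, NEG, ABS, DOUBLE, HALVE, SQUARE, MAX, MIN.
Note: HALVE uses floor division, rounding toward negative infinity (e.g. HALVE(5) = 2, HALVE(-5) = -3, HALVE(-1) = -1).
INC(y)

Analyzing the change:
Before: b=2, y=8
After: b=2, y=9
Variable y changed from 8 to 9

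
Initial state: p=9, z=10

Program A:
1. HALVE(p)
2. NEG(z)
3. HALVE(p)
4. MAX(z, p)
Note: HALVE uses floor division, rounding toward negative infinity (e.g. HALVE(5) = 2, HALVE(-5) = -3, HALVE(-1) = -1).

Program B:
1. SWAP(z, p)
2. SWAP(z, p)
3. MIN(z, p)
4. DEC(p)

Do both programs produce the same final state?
No

Program A final state: p=2, z=2
Program B final state: p=8, z=9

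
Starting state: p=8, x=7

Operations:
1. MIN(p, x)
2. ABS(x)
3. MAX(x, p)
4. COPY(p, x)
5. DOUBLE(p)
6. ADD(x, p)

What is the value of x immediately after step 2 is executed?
x = 7

Tracing x through execution:
Initial: x = 7
After step 1 (MIN(p, x)): x = 7
After step 2 (ABS(x)): x = 7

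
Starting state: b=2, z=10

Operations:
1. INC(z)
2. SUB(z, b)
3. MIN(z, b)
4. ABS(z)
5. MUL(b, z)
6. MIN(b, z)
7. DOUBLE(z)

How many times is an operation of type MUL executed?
1

Counting MUL operations:
Step 5: MUL(b, z) ← MUL
Total: 1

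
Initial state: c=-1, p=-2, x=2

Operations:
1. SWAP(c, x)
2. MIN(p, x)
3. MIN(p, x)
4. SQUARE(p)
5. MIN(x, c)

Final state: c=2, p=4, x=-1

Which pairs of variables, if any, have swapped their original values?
(x, c)

Comparing initial and final values:
x: 2 → -1
p: -2 → 4
c: -1 → 2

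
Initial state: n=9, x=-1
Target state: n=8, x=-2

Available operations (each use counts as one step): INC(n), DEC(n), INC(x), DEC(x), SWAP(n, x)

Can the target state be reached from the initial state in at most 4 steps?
Yes

Path (2 steps): DEC(n) → DEC(x)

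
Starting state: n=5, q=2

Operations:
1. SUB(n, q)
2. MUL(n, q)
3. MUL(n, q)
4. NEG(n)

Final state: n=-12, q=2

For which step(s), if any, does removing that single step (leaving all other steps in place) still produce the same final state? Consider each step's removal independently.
None - removing any single step changes the final result

Testing removal of each single step:
Without step 1: final = n=-20, q=2 (different)
Without step 2: final = n=-6, q=2 (different)
Without step 3: final = n=-6, q=2 (different)
Without step 4: final = n=12, q=2 (different)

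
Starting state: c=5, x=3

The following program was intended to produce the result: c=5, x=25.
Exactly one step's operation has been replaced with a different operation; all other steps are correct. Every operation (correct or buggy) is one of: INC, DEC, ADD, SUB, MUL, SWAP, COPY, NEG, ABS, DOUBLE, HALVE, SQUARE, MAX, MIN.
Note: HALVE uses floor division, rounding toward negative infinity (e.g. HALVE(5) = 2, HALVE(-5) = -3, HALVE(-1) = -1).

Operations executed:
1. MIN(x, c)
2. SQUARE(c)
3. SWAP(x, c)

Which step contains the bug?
Step 1

Trace with buggy code:
Initial: c=5, x=3
After step 1: c=5, x=3
After step 2: c=25, x=3
After step 3: c=3, x=25
Actual final c=3, x=25 ≠ expected c=5, x=25.
Step 1 is the only position where a single-operation replacement can produce the expected result.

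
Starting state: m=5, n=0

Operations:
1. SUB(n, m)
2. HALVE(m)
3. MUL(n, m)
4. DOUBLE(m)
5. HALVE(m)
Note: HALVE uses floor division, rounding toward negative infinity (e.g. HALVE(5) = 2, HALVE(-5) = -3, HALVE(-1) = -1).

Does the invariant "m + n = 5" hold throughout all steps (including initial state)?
No, violated after step 1

The invariant is violated after step 1.

State at each step:
Initial: m=5, n=0
After step 1: m=5, n=-5
After step 2: m=2, n=-5
After step 3: m=2, n=-10
After step 4: m=4, n=-10
After step 5: m=2, n=-10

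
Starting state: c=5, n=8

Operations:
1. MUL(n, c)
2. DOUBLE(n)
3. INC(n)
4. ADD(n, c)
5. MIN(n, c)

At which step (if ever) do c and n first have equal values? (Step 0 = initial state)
Step 5

c and n first become equal after step 5.

Comparing values at each step:
Initial: c=5, n=8
After step 1: c=5, n=40
After step 2: c=5, n=80
After step 3: c=5, n=81
After step 4: c=5, n=86
After step 5: c=5, n=5 ← equal!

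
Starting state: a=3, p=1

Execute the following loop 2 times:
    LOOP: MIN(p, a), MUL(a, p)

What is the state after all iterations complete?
a=3, p=1

Iteration trace:
Start: a=3, p=1
After iteration 1: a=3, p=1
After iteration 2: a=3, p=1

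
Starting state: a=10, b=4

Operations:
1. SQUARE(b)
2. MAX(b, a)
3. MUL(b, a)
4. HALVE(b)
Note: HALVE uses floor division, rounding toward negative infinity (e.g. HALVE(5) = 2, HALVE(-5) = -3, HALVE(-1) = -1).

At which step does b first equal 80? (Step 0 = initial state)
Step 4

Tracing b:
Initial: b = 4
After step 1: b = 16
After step 2: b = 16
After step 3: b = 160
After step 4: b = 80 ← first occurrence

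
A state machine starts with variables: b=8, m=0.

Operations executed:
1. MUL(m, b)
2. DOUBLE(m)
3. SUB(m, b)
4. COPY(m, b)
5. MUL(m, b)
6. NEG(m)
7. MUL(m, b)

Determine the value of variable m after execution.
m = -512

Tracing execution:
Step 1: MUL(m, b) → m = 0
Step 2: DOUBLE(m) → m = 0
Step 3: SUB(m, b) → m = -8
Step 4: COPY(m, b) → m = 8
Step 5: MUL(m, b) → m = 64
Step 6: NEG(m) → m = -64
Step 7: MUL(m, b) → m = -512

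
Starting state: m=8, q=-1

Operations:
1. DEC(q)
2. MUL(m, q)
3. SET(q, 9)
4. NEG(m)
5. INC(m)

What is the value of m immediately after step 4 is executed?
m = 16

Tracing m through execution:
Initial: m = 8
After step 1 (DEC(q)): m = 8
After step 2 (MUL(m, q)): m = -16
After step 3 (SET(q, 9)): m = -16
After step 4 (NEG(m)): m = 16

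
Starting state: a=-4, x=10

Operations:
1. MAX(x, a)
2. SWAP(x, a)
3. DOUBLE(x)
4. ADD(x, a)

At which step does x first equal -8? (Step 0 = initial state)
Step 3

Tracing x:
Initial: x = 10
After step 1: x = 10
After step 2: x = -4
After step 3: x = -8 ← first occurrence
After step 4: x = 2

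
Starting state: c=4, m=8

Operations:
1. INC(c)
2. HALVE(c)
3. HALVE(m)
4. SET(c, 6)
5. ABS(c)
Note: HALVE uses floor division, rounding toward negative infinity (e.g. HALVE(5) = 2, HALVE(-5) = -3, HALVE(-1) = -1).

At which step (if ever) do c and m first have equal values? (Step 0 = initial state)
Never

c and m never become equal during execution.

Comparing values at each step:
Initial: c=4, m=8
After step 1: c=5, m=8
After step 2: c=2, m=8
After step 3: c=2, m=4
After step 4: c=6, m=4
After step 5: c=6, m=4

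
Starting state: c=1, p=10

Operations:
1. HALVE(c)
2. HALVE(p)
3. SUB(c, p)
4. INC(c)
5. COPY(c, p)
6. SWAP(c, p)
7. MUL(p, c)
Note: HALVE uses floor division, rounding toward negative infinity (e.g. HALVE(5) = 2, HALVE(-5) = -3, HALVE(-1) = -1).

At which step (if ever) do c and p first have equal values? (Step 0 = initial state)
Step 5

c and p first become equal after step 5.

Comparing values at each step:
Initial: c=1, p=10
After step 1: c=0, p=10
After step 2: c=0, p=5
After step 3: c=-5, p=5
After step 4: c=-4, p=5
After step 5: c=5, p=5 ← equal!
After step 6: c=5, p=5 ← equal!
After step 7: c=5, p=25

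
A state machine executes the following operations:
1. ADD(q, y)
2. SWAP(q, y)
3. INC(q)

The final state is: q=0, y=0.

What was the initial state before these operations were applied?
q=1, y=-1

Working backwards:
Final state: q=0, y=0
Before step 3 (INC(q)): q=-1, y=0
Before step 2 (SWAP(q, y)): q=0, y=-1
Before step 1 (ADD(q, y)): q=1, y=-1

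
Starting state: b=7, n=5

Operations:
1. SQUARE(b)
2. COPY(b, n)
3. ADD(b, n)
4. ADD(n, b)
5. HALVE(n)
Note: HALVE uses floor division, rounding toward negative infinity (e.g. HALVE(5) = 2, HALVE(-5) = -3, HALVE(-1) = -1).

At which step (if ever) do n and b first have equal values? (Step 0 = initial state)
Step 2

n and b first become equal after step 2.

Comparing values at each step:
Initial: n=5, b=7
After step 1: n=5, b=49
After step 2: n=5, b=5 ← equal!
After step 3: n=5, b=10
After step 4: n=15, b=10
After step 5: n=7, b=10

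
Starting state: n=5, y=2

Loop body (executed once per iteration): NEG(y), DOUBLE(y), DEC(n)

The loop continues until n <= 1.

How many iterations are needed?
4

Tracing iterations:
Initial: n=5, y=2
After iteration 1: n=4, y=-4
After iteration 2: n=3, y=8
After iteration 3: n=2, y=-16
After iteration 4: n=1, y=32
n <= 1 now holds, so the loop exits after 4 iterations.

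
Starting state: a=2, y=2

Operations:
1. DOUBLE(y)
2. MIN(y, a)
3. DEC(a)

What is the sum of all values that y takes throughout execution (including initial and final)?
10

Values of y at each step:
Initial: y = 2
After step 1: y = 4
After step 2: y = 2
After step 3: y = 2
Sum = 2 + 4 + 2 + 2 = 10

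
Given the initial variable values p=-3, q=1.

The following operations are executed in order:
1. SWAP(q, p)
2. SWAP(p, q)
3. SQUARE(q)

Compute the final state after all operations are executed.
{p: -3, q: 1}

Step-by-step execution:
Initial: p=-3, q=1
After step 1 (SWAP(q, p)): p=1, q=-3
After step 2 (SWAP(p, q)): p=-3, q=1
After step 3 (SQUARE(q)): p=-3, q=1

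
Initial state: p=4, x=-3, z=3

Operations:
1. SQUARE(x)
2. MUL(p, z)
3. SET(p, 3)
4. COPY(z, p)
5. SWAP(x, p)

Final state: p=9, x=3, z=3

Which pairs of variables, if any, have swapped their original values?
None

Comparing initial and final values:
x: -3 → 3
z: 3 → 3
p: 4 → 9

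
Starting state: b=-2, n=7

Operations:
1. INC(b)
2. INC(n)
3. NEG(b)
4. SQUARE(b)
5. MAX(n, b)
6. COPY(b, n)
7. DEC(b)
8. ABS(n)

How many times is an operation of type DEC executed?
1

Counting DEC operations:
Step 7: DEC(b) ← DEC
Total: 1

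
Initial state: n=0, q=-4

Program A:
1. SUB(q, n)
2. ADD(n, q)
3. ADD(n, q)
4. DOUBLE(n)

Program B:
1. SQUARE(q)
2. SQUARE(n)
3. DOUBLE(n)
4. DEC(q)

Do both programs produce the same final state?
No

Program A final state: n=-16, q=-4
Program B final state: n=0, q=15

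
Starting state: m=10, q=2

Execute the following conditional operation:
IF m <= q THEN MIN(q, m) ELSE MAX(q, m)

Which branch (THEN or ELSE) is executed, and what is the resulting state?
Branch: ELSE, Final state: m=10, q=10

Evaluating condition: m <= q
m = 10, q = 2
Condition is False, so ELSE branch executes
After MAX(q, m): m=10, q=10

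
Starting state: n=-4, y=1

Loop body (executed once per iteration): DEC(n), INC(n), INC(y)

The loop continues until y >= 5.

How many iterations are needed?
4

Tracing iterations:
Initial: n=-4, y=1
After iteration 1: n=-4, y=2
After iteration 2: n=-4, y=3
After iteration 3: n=-4, y=4
After iteration 4: n=-4, y=5
y >= 5 now holds, so the loop exits after 4 iterations.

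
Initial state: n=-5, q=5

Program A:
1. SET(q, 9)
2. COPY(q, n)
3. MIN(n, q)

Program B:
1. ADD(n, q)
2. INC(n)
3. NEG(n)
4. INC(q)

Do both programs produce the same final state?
No

Program A final state: n=-5, q=-5
Program B final state: n=-1, q=6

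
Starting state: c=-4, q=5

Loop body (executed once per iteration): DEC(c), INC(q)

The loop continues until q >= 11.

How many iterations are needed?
6

Tracing iterations:
Initial: c=-4, q=5
After iteration 1: c=-5, q=6
After iteration 2: c=-6, q=7
After iteration 3: c=-7, q=8
After iteration 4: c=-8, q=9
After iteration 5: c=-9, q=10
After iteration 6: c=-10, q=11
q >= 11 now holds, so the loop exits after 6 iterations.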